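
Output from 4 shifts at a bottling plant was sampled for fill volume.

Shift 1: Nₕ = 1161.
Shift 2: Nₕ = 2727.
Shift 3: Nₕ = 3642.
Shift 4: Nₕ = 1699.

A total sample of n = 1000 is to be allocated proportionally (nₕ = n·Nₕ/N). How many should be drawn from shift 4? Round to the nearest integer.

184

N = 1161 + 2727 + 3642 + 1699 = 9229.
n_4 = 1000·1699/9229 = 184.094... → 184.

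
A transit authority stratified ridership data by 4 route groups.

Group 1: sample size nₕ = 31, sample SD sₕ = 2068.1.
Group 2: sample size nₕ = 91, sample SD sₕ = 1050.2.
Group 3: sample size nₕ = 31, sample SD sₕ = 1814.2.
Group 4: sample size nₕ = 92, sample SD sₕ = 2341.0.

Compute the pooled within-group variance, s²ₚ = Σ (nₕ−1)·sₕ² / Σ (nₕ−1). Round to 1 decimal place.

1: (31−1)·2068.1² = 30·4277037.61 = 128311128.3
2: (91−1)·1050.2² = 90·1102920.04 = 99262803.6
3: (31−1)·1814.2² = 30·3291321.64 = 98739649.2
4: (92−1)·2341.0² = 91·5480281 = 498705571
Numerator = 825019152.1; denominator = Σ(nₕ−1) = 241.
s²ₚ = 825019152.1/241 = 3423315.984... → 3423316.0.

3423316.0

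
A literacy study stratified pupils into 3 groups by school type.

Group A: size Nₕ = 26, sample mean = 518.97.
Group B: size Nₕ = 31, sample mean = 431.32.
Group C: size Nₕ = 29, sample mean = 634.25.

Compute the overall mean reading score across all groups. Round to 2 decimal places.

N = 86; weights Wₕ = Nₕ/N = (0.3023, 0.3605, 0.3372).
x̄_st = Σ Wₕ·x̄ₕ = 0.3023·518.97 + 0.3605·431.32 + 0.3372·634.25 ≈ 526.2487...
→ 526.25.

526.25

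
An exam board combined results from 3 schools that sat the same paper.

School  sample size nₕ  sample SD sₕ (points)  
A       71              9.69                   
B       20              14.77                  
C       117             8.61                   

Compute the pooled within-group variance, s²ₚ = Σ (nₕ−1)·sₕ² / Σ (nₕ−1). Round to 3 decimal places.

94.229

Degrees of freedom: 70 + 19 + 116 = 205.
Σ(nₕ−1)sₕ² = 70·93.8961 + 19·218.1529 + 116·74.1321 = 19316.9557.
s²ₚ = 19316.9557 / 205 = 94.22905... → 94.229.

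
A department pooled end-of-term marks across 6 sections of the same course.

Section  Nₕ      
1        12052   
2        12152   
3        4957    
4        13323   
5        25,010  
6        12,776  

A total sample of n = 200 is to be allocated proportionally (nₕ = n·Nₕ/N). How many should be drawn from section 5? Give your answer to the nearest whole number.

Share of section 5 = 25010/80270 = 0.31157.
Allocate 200 × 0.31157 = 62.315... → 62.

62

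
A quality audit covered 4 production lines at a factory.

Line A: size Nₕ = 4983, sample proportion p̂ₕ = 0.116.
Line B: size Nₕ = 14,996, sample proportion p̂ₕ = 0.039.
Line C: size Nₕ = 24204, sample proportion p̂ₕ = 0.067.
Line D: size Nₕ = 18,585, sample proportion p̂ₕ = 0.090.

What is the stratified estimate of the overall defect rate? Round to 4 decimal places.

Wₕ = Nₕ/N with N = 62768: 0.0794, 0.2389, 0.3856, 0.2961.
p̂_st = 0.0794·0.116 + 0.2389·0.039 + 0.3856·0.067 + 0.2961·0.090 ≈ 0.071011... → 0.0710.

0.0710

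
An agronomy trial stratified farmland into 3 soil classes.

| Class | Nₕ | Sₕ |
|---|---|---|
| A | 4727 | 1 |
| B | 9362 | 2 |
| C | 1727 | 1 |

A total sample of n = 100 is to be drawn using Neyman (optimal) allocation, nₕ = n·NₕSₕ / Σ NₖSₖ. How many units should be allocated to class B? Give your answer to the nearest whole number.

Σ NₕSₕ = 4727·1 + 9362·2 + 1727·1 = 25178.
Share for B: 18724/25178 = 0.74367.
n_B = 100 × 0.74367 = 74.367... → 74.

74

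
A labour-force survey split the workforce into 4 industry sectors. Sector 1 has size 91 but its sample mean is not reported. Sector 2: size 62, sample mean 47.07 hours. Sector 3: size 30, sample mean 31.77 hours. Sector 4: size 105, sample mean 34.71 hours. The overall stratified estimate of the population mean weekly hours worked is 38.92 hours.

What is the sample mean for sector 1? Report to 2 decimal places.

Σ Nₕx̄ₕ = N·μ, so 91·x̄_1 = 288·38.92 − (62·47.07 + 30·31.77 + 105·34.71).
= 11208.96 − 7515.99 = 3692.97.
x̄_1 = 3692.97 / 91 = 40.5821... → 40.58.

40.58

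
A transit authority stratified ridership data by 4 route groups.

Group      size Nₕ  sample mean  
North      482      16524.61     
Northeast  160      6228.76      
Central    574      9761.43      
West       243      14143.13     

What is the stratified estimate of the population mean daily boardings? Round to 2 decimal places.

12338.11

N = 482 + 160 + 574 + 243 = 1459.
Weight each subgroup mean by Nₕ/N and sum.
Σ Nₕx̄ₕ = 482·16524.61 + 160·6228.76 + 574·9761.43 + 243·14143.13 = 7964862.02 + 996601.6 + 5603060.82 + 3436780.59 = 18001305.03.
Divide by N: 18001305.03 / 1459 = 12338.1117... → 12338.11.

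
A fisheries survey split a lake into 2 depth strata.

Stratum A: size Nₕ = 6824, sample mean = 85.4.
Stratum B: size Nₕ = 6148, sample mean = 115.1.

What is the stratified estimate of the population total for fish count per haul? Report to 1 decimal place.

1290404.4

A: 6824·85.4 = 582769.6
B: 6148·115.1 = 707634.8
τ̂ = Σ Nₕx̄ₕ = 1290404.4.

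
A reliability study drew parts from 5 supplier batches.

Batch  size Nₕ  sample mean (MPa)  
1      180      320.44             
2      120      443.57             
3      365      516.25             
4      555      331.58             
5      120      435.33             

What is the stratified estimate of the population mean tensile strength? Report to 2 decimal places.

N = 1340; weights Wₕ = Nₕ/N = (0.1343, 0.0896, 0.2724, 0.4142, 0.0896).
x̄_st = Σ Wₕ·x̄ₕ = 0.1343·320.44 + 0.0896·443.57 + 0.2724·516.25 + 0.4142·331.58 + 0.0896·435.33 ≈ 399.7055...
→ 399.71.

399.71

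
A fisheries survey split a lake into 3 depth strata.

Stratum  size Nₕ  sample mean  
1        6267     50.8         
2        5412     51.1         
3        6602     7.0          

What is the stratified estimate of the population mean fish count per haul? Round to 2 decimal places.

x̄_st = (Σ Nₕx̄ₕ) / (Σ Nₕ) = (6267·50.8 + 5412·51.1 + 6602·7.0) / 18281
= 641130.8 / 18281 = 35.0709... → 35.07.

35.07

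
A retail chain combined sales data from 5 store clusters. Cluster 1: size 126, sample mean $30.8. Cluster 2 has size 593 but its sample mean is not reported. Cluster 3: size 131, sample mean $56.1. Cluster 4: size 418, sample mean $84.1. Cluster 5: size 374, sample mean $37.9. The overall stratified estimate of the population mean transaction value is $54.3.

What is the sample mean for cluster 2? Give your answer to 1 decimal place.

N = 126 + 593 + 131 + 418 + 374 = 1642.
Overall total = μ·N = 54.3·1642 = 89160.6.
Subtract the known strata: 126·30.8 + 131·56.1 + 418·84.1 + 374·37.9 = 60558.3.
Remaining total for cluster 2: 89160.6 − 60558.3 = 28602.3.
Divide by its size: 28602.3 / 593 = 48.233... → 48.2.

48.2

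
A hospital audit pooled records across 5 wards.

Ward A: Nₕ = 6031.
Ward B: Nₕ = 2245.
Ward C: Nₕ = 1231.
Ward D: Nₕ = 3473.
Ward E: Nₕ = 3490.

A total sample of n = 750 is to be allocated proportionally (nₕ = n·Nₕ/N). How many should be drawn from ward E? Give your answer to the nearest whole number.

Share of ward E = 3490/16470 = 0.21190.
Allocate 750 × 0.21190 = 158.925... → 159.

159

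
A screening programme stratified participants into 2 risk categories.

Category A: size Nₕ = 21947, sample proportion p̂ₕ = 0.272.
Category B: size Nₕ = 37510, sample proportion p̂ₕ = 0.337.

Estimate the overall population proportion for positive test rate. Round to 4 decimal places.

Wₕ = Nₕ/N with N = 59457: 0.3691, 0.6309.
p̂_st = 0.3691·0.272 + 0.6309·0.337 ≈ 0.313007... → 0.3130.

0.3130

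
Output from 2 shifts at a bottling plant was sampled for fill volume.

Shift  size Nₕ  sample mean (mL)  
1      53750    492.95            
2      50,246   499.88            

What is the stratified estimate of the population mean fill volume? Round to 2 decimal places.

496.30

N = 53750 + 50246 = 103996.
The stratified mean weights each stratum mean by its population share Nₕ/N.
Σ Nₕx̄ₕ = 53750·492.95 + 50246·499.88 = 26496062.5 + 25116970.48 = 51613032.98.
Divide by N: 51613032.98 / 103996 = 496.2983... → 496.30.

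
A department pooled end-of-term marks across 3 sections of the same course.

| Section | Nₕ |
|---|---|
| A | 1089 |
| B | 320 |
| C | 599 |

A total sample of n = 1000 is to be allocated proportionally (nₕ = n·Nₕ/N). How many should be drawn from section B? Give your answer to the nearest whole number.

N = 1089 + 320 + 599 = 2008.
n_B = 1000·320/2008 = 159.363... → 159.

159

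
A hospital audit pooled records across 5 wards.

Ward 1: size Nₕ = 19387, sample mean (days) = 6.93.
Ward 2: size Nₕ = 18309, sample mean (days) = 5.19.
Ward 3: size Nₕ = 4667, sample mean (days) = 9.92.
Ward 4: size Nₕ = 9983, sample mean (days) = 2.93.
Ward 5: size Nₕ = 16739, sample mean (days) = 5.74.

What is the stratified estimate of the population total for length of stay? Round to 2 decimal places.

401004.31

Population total = Σ Nₕ·x̄ₕ (each stratum's size times its mean).
19387·6.93 + 18309·5.19 + 4667·9.92 + 9983·2.93 + 16739·5.74 = 134351.91 + 95023.71 + 46296.64 + 29250.19 + 96081.86 = 401004.31.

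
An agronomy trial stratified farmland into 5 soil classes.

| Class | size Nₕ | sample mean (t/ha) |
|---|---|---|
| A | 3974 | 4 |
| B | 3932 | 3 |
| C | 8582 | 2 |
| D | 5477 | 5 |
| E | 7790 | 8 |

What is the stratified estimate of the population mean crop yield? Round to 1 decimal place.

N = 3974 + 3932 + 8582 + 5477 + 7790 = 29755.
The stratified mean weights each stratum mean by its population share Nₕ/N.
Σ Nₕx̄ₕ = 3974·4 + 3932·3 + 8582·2 + 5477·5 + 7790·8 = 15896 + 11796 + 17164 + 27385 + 62320 = 134561.
Divide by N: 134561 / 29755 = 4.522... → 4.5.

4.5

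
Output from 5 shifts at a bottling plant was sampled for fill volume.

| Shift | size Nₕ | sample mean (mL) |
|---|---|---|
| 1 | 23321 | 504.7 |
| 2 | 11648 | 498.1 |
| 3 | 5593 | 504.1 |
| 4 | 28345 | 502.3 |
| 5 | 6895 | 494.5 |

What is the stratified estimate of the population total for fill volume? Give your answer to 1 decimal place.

38038679.8

Estimate total by summing Nₕ·x̄ₕ over strata.
23321·504.7 + 11648·498.1 + 5593·504.1 + 28345·502.3 + 6895·494.5 = 11770108.7 + 5801868.8 + 2819431.3 + 14237693.5 + 3409577.5 = 38038679.8.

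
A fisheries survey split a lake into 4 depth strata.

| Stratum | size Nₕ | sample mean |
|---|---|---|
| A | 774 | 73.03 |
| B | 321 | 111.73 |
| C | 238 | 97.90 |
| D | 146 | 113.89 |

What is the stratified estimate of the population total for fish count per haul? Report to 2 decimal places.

132318.69

Estimate total by summing Nₕ·x̄ₕ over strata.
774·73.03 + 321·111.73 + 238·97.90 + 146·113.89 = 56525.22 + 35865.33 + 23300.2 + 16627.94 = 132318.69.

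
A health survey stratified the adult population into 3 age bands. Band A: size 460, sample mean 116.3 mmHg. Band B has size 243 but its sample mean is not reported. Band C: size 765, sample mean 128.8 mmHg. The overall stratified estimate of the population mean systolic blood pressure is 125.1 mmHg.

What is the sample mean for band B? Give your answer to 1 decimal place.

Σ Nₕx̄ₕ = N·μ, so 243·x̄_B = 1468·125.1 − (460·116.3 + 765·128.8).
= 183646.8 − 152030 = 31616.8.
x̄_B = 31616.8 / 243 = 130.110... → 130.1.

130.1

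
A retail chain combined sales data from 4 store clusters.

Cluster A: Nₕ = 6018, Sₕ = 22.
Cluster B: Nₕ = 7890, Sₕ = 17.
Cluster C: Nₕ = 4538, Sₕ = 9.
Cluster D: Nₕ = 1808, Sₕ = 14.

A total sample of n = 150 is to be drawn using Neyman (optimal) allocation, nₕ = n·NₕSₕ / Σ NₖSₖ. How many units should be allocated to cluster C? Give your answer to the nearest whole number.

18

Σ NₕSₕ = 6018·22 + 7890·17 + 4538·9 + 1808·14 = 332680.
Share for C: 40842/332680 = 0.12277.
n_C = 150 × 0.12277 = 18.415... → 18.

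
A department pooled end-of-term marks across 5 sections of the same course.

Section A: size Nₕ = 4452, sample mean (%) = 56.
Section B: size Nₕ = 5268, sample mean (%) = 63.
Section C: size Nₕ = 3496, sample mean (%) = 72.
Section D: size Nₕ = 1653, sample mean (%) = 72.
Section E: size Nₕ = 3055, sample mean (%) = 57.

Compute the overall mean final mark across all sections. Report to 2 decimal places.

62.82

N = 17924; weights Wₕ = Nₕ/N = (0.2484, 0.2939, 0.1950, 0.0922, 0.1704).
x̄_st = Σ Wₕ·x̄ₕ = 0.2484·56 + 0.2939·63 + 0.1950·72 + 0.0922·72 + 0.1704·57 ≈ 62.8241...
→ 62.82.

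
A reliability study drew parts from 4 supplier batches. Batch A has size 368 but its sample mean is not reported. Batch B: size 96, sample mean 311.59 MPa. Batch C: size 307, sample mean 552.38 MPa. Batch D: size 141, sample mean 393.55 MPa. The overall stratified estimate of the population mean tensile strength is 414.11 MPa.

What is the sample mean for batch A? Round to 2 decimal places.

Σ Nₕx̄ₕ = N·μ, so 368·x̄_A = 912·414.11 − (96·311.59 + 307·552.38 + 141·393.55).
= 377668.32 − 254983.85 = 122684.47.
x̄_A = 122684.47 / 368 = 333.3817... → 333.38.

333.38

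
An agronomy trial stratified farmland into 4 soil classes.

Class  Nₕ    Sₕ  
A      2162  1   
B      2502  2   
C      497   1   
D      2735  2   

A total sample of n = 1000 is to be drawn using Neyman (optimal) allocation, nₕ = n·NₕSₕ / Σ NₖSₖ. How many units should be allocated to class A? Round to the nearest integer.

A: NₕSₕ = 2162·1 = 2162
B: NₕSₕ = 2502·2 = 5004
C: NₕSₕ = 497·1 = 497
D: NₕSₕ = 2735·2 = 5470
Σ NₕSₕ = 13133.
n_A = 1000·2162/13133 = 164.623... → 165.

165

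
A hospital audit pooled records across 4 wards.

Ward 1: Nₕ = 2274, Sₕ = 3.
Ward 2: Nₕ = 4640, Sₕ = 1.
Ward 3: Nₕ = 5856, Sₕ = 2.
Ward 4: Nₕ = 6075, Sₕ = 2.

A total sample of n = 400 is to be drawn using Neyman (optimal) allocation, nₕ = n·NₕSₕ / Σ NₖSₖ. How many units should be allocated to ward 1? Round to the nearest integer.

77

1: NₕSₕ = 2274·3 = 6822
2: NₕSₕ = 4640·1 = 4640
3: NₕSₕ = 5856·2 = 11712
4: NₕSₕ = 6075·2 = 12150
Σ NₕSₕ = 35324.
n_1 = 400·6822/35324 = 77.251... → 77.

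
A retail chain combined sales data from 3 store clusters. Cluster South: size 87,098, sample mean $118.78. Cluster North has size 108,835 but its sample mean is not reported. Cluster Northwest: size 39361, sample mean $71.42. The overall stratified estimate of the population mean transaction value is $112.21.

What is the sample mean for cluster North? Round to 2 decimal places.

Σ Nₕx̄ₕ = N·μ, so 108835·x̄_North = 235294·112.21 − (87098·118.78 + 39361·71.42).
= 26402339.74 − 13156663.06 = 13245676.68.
x̄_North = 13245676.68 / 108835 = 121.7042... → 121.70.

121.70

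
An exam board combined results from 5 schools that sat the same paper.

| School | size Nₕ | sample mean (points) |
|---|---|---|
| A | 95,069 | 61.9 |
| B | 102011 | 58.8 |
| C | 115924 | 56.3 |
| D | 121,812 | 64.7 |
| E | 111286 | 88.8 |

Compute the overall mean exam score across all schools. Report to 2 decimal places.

N = 546102; weights Wₕ = Nₕ/N = (0.1741, 0.1868, 0.2123, 0.2231, 0.2038).
x̄_st = Σ Wₕ·x̄ₕ = 0.1741·61.9 + 0.1868·58.8 + 0.2123·56.3 + 0.2231·64.7 + 0.2038·88.8 ≈ 66.2385...
→ 66.24.

66.24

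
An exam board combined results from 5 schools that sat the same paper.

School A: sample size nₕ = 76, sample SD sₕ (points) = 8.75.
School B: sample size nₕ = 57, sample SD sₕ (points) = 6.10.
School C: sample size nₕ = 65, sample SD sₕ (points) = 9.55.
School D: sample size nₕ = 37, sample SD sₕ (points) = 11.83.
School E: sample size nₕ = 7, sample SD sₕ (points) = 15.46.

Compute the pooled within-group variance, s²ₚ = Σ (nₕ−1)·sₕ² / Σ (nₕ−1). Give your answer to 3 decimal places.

A: (76−1)·8.75² = 75·76.5625 = 5742.1875
B: (57−1)·6.10² = 56·37.21 = 2083.76
C: (65−1)·9.55² = 64·91.2025 = 5836.96
D: (37−1)·11.83² = 36·139.9489 = 5038.1604
E: (7−1)·15.46² = 6·239.0116 = 1434.0696
Numerator = 20135.1375; denominator = Σ(nₕ−1) = 237.
s²ₚ = 20135.1375/237 = 84.95839... → 84.958.

84.958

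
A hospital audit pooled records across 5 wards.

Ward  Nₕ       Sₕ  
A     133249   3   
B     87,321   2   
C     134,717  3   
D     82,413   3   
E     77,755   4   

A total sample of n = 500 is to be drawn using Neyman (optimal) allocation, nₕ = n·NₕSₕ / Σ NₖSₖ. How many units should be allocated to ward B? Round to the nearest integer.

Σ NₕSₕ = 133249·3 + 87321·2 + 134717·3 + 82413·3 + 77755·4 = 1536799.
Share for B: 174642/1536799 = 0.11364.
n_B = 500 × 0.11364 = 56.820... → 57.

57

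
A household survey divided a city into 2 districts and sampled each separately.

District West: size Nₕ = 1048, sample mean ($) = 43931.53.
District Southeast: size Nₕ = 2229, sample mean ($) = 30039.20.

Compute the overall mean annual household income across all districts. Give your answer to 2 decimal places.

34482.03

N = 3277; weights Wₕ = Nₕ/N = (0.3198, 0.6802).
x̄_st = Σ Wₕ·x̄ₕ = 0.3198·43931.53 + 0.6802·30039.20 ≈ 34482.0324...
→ 34482.03.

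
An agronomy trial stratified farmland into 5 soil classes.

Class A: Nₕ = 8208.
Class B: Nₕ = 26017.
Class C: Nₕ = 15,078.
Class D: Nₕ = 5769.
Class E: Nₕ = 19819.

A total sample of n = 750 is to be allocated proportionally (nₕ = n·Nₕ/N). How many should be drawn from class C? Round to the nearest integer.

N = 8208 + 26017 + 15078 + 5769 + 19819 = 74891.
n_C = 750·15078/74891 = 150.999... → 151.

151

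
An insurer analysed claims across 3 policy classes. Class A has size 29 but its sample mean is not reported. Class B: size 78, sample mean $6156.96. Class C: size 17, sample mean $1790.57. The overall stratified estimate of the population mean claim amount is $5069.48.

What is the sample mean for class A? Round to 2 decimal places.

N = 29 + 78 + 17 = 124.
Overall total = μ·N = 5069.48·124 = 628615.52.
Subtract the known strata: 78·6156.96 + 17·1790.57 = 510682.57.
Remaining total for class A: 628615.52 − 510682.57 = 117932.95.
Divide by its size: 117932.95 / 29 = 4066.6534... → 4066.65.

4066.65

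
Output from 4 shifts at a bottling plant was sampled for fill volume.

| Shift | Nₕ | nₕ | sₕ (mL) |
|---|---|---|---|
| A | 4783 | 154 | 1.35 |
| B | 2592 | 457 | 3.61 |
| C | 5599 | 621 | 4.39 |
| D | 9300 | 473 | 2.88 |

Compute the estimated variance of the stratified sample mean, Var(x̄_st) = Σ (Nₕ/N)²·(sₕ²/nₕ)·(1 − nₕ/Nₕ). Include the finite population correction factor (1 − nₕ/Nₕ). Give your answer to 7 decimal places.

N = 22274; Wₕ = Nₕ/N.
shift A: (4783/22274)²·1.35²/154·(1 − 154/4783) = 0.0005281265
shift B: (2592/22274)²·3.61²/457·(1 − 457/2592) = 0.0003180787
shift C: (5599/22274)²·4.39²/621·(1 − 621/5599) = 0.0017434374
shift D: (9300/22274)²·2.88²/473·(1 − 473/9300) = 0.0029015060
Sum = 0.0054911487 → 0.0054911.

0.0054911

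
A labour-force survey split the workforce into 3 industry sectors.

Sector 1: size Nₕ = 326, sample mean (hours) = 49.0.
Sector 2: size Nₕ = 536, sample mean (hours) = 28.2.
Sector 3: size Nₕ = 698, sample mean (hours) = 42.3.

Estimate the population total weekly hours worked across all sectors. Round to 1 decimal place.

Estimate total by summing Nₕ·x̄ₕ over strata.
326·49.0 + 536·28.2 + 698·42.3 = 15974 + 15115.2 + 29525.4 = 60614.6.

60614.6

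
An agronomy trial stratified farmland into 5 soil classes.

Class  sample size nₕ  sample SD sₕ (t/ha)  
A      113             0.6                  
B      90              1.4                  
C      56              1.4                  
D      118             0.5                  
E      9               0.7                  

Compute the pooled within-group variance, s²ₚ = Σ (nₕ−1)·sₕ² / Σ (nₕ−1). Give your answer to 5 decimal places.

0.93367

Degrees of freedom: 112 + 89 + 55 + 117 + 8 = 381.
Σ(nₕ−1)sₕ² = 112·0.36 + 89·1.96 + 55·1.96 + 117·0.25 + 8·0.49 = 355.73.
s²ₚ = 355.73 / 381 = 0.9336745... → 0.93367.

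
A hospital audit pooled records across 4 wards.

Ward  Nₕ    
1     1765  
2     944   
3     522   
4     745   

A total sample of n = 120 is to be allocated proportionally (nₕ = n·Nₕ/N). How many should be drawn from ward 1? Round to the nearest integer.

Share of ward 1 = 1765/3976 = 0.44391.
Allocate 120 × 0.44391 = 53.270... → 53.

53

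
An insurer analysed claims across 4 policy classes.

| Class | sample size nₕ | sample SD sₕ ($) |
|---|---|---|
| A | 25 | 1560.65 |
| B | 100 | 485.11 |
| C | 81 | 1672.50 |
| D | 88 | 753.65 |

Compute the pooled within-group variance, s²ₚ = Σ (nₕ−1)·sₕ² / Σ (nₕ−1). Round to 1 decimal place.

A: (25−1)·1560.65² = 24·2435628.4225 = 58455082.14
B: (100−1)·485.11² = 99·235331.7121 = 23297839.4979
C: (81−1)·1672.50² = 80·2797256.25 = 223780500
D: (88−1)·753.65² = 87·567988.3225 = 49414984.0575
Numerator = 354948405.6954; denominator = Σ(nₕ−1) = 290.
s²ₚ = 354948405.6954/290 = 1223960.020... → 1223960.0.

1223960.0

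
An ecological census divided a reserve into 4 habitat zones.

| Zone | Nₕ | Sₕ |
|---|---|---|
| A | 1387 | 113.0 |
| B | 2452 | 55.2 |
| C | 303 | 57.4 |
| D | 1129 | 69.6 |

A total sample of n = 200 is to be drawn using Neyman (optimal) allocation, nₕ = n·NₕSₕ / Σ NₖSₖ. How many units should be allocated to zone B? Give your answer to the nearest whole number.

Σ NₕSₕ = 1387·113.0 + 2452·55.2 + 303·57.4 + 1129·69.6 = 388052.
Share for B: 135350.4/388052 = 0.34879.
n_B = 200 × 0.34879 = 69.759... → 70.

70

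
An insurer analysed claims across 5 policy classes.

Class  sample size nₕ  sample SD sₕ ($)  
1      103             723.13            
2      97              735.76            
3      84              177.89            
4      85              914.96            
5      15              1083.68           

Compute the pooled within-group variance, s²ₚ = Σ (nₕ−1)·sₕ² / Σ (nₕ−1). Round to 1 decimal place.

1: (103−1)·723.13² = 102·522916.9969 = 53337533.6838
2: (97−1)·735.76² = 96·541342.7776 = 51968906.6496
3: (84−1)·177.89² = 83·31644.8521 = 2626522.7243
4: (85−1)·914.96² = 84·837151.8016 = 70320751.3344
5: (15−1)·1083.68² = 14·1174362.3424 = 16441072.7936
Numerator = 194694787.1857; denominator = Σ(nₕ−1) = 379.
s²ₚ = 194694787.1857/379 = 513706.562... → 513706.6.

513706.6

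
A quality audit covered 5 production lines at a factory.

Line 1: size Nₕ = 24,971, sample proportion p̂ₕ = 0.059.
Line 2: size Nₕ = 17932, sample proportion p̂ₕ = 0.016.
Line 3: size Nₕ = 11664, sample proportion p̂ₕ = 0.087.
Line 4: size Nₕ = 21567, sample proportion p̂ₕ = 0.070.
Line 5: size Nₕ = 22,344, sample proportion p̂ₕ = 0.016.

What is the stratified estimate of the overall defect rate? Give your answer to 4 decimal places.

Wₕ = Nₕ/N with N = 98478: 0.2536, 0.1821, 0.1184, 0.2190, 0.2269.
p̂_st = 0.2536·0.059 + 0.1821·0.016 + 0.1184·0.087 + 0.2190·0.070 + 0.2269·0.016 ≈ 0.047139... → 0.0471.

0.0471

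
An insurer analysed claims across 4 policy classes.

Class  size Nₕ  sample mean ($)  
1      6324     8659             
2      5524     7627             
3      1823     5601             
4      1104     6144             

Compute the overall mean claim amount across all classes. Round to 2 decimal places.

N = 6324 + 5524 + 1823 + 1104 = 14775.
The stratified mean weights each stratum mean by its population share Nₕ/N.
Σ Nₕx̄ₕ = 6324·8659 + 5524·7627 + 1823·5601 + 1104·6144 = 54759516 + 42131548 + 10210623 + 6782976 = 113884663.
Divide by N: 113884663 / 14775 = 7707.9298... → 7707.93.

7707.93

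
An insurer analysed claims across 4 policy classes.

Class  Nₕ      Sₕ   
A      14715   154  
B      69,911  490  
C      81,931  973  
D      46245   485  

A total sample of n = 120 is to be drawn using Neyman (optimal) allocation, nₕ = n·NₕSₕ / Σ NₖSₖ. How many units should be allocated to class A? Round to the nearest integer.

A: NₕSₕ = 14715·154 = 2266110
B: NₕSₕ = 69911·490 = 34256390
C: NₕSₕ = 81931·973 = 79718863
D: NₕSₕ = 46245·485 = 22428825
Σ NₕSₕ = 138670188.
n_A = 120·2266110/138670188 = 1.961... → 2.

2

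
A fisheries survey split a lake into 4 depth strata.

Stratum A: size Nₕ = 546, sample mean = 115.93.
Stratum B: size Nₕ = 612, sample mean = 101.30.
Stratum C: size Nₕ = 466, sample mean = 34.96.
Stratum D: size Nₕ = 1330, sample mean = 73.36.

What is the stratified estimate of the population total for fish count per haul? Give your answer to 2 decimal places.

239153.54

Estimate total by summing Nₕ·x̄ₕ over strata.
546·115.93 + 612·101.30 + 466·34.96 + 1330·73.36 = 63297.78 + 61995.6 + 16291.36 + 97568.8 = 239153.54.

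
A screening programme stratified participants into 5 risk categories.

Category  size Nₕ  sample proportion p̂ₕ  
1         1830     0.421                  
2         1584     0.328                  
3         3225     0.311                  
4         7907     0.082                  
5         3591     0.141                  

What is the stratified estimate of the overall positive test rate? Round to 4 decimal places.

0.1901

N = 1830 + 1584 + 3225 + 7907 + 3591 = 18137.
Overall proportion = Σ (Nₕ/N)·p̂ₕ.
Σ Nₕp̂ₕ = 770.43 + 519.552 + 1002.975 + 648.374 + 506.331 = 3447.662.
3447.662 / 18137 = 0.190090... → 0.1901.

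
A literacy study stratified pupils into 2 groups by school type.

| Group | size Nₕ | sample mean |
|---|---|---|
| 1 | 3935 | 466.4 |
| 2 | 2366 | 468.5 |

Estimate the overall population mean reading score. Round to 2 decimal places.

N = 3935 + 2366 = 6301.
Weight each subgroup mean by Nₕ/N and sum.
Σ Nₕx̄ₕ = 3935·466.4 + 2366·468.5 = 1835284 + 1108471 = 2943755.
Divide by N: 2943755 / 6301 = 467.1885... → 467.19.

467.19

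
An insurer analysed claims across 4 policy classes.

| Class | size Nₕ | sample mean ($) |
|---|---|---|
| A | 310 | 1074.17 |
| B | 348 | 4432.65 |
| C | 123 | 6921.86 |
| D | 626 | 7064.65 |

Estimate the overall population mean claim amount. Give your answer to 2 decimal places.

N = 310 + 348 + 123 + 626 = 1407.
Weight each subgroup mean by Nₕ/N and sum.
Σ Nₕx̄ₕ = 310·1074.17 + 348·4432.65 + 123·6921.86 + 626·7064.65 = 332992.7 + 1542562.2 + 851388.78 + 4422470.9 = 7149414.58.
Divide by N: 7149414.58 / 1407 = 5081.3181... → 5081.32.

5081.32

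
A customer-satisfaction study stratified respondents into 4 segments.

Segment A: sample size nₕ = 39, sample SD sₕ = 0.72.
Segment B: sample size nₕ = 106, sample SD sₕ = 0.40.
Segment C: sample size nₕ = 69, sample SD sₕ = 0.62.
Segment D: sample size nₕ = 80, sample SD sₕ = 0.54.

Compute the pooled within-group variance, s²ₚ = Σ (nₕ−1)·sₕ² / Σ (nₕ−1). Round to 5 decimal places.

0.29543

Degrees of freedom: 38 + 105 + 68 + 79 = 290.
Σ(nₕ−1)sₕ² = 38·0.5184 + 105·0.16 + 68·0.3844 + 79·0.2916 = 85.6748.
s²ₚ = 85.6748 / 290 = 0.2954303... → 0.29543.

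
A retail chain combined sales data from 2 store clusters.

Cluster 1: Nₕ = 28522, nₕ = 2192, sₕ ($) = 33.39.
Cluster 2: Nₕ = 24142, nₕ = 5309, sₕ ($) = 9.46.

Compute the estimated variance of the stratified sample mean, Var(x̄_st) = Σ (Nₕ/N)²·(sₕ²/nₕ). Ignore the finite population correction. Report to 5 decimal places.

0.15273

N = 52664. Term for each stratum: Wₕ²sₕ²/nₕ.
Var(x̄_st) = 0.14918479 + 0.00354232 = 0.15272712 → 0.15273.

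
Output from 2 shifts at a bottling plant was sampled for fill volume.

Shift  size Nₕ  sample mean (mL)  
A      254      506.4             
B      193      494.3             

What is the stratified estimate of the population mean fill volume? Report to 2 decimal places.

N = 447; weights Wₕ = Nₕ/N = (0.5682, 0.4318).
x̄_st = Σ Wₕ·x̄ₕ = 0.5682·506.4 + 0.4318·494.3 ≈ 501.1756...
→ 501.18.

501.18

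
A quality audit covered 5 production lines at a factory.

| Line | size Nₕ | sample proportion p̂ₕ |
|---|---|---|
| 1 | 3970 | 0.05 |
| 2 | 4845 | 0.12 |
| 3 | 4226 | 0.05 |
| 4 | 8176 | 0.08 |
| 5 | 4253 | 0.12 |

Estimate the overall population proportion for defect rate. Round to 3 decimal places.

0.085

N = 3970 + 4845 + 4226 + 8176 + 4253 = 25470.
Overall proportion = Σ (Nₕ/N)·p̂ₕ.
Σ Nₕp̂ₕ = 198.5 + 581.4 + 211.3 + 654.08 + 510.36 = 2155.64.
2155.64 / 25470 = 0.08463... → 0.085.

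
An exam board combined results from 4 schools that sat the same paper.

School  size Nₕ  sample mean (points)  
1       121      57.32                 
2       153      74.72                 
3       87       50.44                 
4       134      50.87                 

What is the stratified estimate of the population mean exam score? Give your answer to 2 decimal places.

59.74

x̄_st = (Σ Nₕx̄ₕ) / (Σ Nₕ) = (121·57.32 + 153·74.72 + 87·50.44 + 134·50.87) / 495
= 29572.74 / 495 = 59.7429... → 59.74.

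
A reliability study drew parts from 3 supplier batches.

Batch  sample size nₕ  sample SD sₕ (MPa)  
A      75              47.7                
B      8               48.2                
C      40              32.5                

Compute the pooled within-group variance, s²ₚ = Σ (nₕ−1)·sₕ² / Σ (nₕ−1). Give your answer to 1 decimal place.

A: (75−1)·47.7² = 74·2275.29 = 168371.46
B: (8−1)·48.2² = 7·2323.24 = 16262.68
C: (40−1)·32.5² = 39·1056.25 = 41193.75
Numerator = 225827.89; denominator = Σ(nₕ−1) = 120.
s²ₚ = 225827.89/120 = 1881.899... → 1881.9.

1881.9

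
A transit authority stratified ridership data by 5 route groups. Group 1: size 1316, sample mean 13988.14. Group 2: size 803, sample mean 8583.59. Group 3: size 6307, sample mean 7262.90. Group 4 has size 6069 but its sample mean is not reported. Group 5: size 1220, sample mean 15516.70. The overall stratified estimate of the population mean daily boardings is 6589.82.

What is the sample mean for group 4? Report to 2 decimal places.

2227.80

N = 1316 + 803 + 6307 + 6069 + 1220 = 15715.
Overall total = μ·N = 6589.82·15715 = 103559021.3.
Subtract the known strata: 1316·13988.14 + 803·8583.59 + 6307·7262.90 + 1220·15516.70 = 90038499.31.
Remaining total for group 4: 103559021.3 − 90038499.31 = 13520521.99.
Divide by its size: 13520521.99 / 6069 = 2227.8006... → 2227.80.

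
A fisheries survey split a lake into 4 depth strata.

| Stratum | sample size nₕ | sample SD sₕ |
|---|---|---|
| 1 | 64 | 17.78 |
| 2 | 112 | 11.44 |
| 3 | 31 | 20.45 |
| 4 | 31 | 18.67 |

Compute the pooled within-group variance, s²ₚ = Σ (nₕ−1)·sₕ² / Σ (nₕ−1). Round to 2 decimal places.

1: (64−1)·17.78² = 63·316.1284 = 19916.0892
2: (112−1)·11.44² = 111·130.8736 = 14526.9696
3: (31−1)·20.45² = 30·418.2025 = 12546.075
4: (31−1)·18.67² = 30·348.5689 = 10457.067
Numerator = 57446.2008; denominator = Σ(nₕ−1) = 234.
s²ₚ = 57446.2008/234 = 245.4966... → 245.50.

245.50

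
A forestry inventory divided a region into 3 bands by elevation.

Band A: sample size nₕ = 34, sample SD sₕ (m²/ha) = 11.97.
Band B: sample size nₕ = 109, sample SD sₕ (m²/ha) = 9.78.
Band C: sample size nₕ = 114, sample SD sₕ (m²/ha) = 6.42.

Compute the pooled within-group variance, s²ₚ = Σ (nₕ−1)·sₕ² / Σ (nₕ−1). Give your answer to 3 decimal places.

A: (34−1)·11.97² = 33·143.2809 = 4728.2697
B: (109−1)·9.78² = 108·95.6484 = 10330.0272
C: (114−1)·6.42² = 113·41.2164 = 4657.4532
Numerator = 19715.7501; denominator = Σ(nₕ−1) = 254.
s²ₚ = 19715.7501/254 = 77.62106... → 77.621.

77.621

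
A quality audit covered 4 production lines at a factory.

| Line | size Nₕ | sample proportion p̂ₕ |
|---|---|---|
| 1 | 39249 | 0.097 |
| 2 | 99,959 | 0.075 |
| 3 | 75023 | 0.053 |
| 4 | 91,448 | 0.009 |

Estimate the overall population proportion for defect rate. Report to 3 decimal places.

0.053

N = 39249 + 99959 + 75023 + 91448 = 305679.
Overall proportion = Σ (Nₕ/N)·p̂ₕ.
Σ Nₕp̂ₕ = 3807.153 + 7496.925 + 3976.219 + 823.032 = 16103.329.
16103.329 / 305679 = 0.05268... → 0.053.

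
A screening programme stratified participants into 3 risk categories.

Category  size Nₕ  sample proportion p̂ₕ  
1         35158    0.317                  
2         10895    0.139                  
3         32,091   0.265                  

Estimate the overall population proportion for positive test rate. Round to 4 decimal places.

N = 35158 + 10895 + 32091 = 78144.
Overall proportion = Σ (Nₕ/N)·p̂ₕ.
Σ Nₕp̂ₕ = 11145.086 + 1514.405 + 8504.115 = 21163.606.
21163.606 / 78144 = 0.270828... → 0.2708.

0.2708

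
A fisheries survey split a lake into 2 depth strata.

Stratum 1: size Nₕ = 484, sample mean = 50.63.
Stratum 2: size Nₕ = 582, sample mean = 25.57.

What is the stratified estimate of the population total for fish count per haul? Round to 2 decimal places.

39386.66

1: 484·50.63 = 24504.92
2: 582·25.57 = 14881.74
τ̂ = Σ Nₕx̄ₕ = 39386.66.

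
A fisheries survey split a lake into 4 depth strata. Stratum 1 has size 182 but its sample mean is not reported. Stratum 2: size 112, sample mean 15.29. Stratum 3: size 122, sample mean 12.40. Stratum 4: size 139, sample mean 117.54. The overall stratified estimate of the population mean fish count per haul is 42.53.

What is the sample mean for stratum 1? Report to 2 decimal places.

22.20

Σ Nₕx̄ₕ = N·μ, so 182·x̄_1 = 555·42.53 − (112·15.29 + 122·12.40 + 139·117.54).
= 23604.15 − 19563.34 = 4040.81.
x̄_1 = 4040.81 / 182 = 22.2023... → 22.20.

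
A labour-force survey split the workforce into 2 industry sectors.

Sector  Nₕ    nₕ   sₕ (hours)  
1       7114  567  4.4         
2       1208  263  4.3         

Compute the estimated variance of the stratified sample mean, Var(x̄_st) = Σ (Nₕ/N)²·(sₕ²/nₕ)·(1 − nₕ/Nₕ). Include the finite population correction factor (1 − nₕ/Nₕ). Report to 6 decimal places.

N = 8322. Term for each stratum: Wₕ²sₕ²/nₕ·(1−nₕ/Nₕ).
Var(x̄_st) = 0.022962706 + 0.001158843 = 0.024121549 → 0.024122.

0.024122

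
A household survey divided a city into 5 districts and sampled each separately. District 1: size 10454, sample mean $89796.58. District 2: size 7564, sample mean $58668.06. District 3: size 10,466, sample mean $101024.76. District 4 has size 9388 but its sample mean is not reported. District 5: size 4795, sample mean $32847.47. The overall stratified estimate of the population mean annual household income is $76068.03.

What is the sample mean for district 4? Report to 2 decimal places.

69052.75

N = 10454 + 7564 + 10466 + 9388 + 4795 = 42667.
Overall total = μ·N = 76068.03·42667 = 3245594636.01.
Subtract the known strata: 10454·89796.58 + 7564·58668.06 + 10466·101024.76 + 4795·32847.47 = 2597327409.97.
Remaining total for district 4: 3245594636.01 − 2597327409.97 = 648267226.04.
Divide by its size: 648267226.04 / 9388 = 69052.7510... → 69052.75.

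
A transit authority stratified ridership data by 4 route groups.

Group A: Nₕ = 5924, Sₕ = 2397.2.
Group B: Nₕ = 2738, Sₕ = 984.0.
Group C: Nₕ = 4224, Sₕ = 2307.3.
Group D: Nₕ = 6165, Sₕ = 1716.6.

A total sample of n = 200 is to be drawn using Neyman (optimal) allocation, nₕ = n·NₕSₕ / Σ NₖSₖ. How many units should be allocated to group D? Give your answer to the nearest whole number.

Σ NₕSₕ = 5924·2397.2 + 2738·984.0 + 4224·2307.3 + 6165·1716.6 = 37224079.
Share for D: 10582839/37224079 = 0.28430.
n_D = 200 × 0.28430 = 56.860... → 57.

57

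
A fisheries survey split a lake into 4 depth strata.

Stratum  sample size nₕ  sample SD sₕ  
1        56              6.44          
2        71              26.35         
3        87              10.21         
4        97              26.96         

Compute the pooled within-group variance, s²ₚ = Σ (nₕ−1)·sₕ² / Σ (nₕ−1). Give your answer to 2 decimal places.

422.23

1: (56−1)·6.44² = 55·41.4736 = 2281.048
2: (71−1)·26.35² = 70·694.3225 = 48602.575
3: (87−1)·10.21² = 86·104.2441 = 8964.9926
4: (97−1)·26.96² = 96·726.8416 = 69776.7936
Numerator = 129625.4092; denominator = Σ(nₕ−1) = 307.
s²ₚ = 129625.4092/307 = 422.2326... → 422.23.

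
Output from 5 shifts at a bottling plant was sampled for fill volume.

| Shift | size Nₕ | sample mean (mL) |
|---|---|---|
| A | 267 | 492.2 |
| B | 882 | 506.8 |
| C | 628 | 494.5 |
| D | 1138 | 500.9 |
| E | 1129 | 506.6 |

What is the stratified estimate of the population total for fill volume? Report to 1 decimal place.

A: 267·492.2 = 131417.4
B: 882·506.8 = 446997.6
C: 628·494.5 = 310546
D: 1138·500.9 = 570024.2
E: 1129·506.6 = 571951.4
τ̂ = Σ Nₕx̄ₕ = 2030936.6.

2030936.6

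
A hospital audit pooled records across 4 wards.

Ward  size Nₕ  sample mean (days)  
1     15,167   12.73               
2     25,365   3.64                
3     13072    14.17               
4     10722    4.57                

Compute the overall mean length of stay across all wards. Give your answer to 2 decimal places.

8.08

x̄_st = (Σ Nₕx̄ₕ) / (Σ Nₕ) = (15167·12.73 + 25365·3.64 + 13072·14.17 + 10722·4.57) / 64326
= 519634.29 / 64326 = 8.0781... → 8.08.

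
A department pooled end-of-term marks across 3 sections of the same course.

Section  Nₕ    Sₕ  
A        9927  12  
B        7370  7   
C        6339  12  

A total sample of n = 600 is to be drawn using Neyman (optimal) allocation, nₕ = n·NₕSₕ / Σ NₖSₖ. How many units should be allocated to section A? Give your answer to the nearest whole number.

A: NₕSₕ = 9927·12 = 119124
B: NₕSₕ = 7370·7 = 51590
C: NₕSₕ = 6339·12 = 76068
Σ NₕSₕ = 246782.
n_A = 600·119124/246782 = 289.626... → 290.

290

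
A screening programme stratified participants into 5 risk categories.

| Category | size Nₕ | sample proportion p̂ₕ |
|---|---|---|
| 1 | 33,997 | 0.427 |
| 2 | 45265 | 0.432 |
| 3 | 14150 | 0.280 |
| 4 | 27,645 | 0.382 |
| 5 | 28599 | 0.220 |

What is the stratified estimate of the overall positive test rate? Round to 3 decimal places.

Wₕ = Nₕ/N with N = 149656: 0.2272, 0.3025, 0.0946, 0.1847, 0.1911.
p̂_st = 0.2272·0.427 + 0.3025·0.432 + 0.0946·0.280 + 0.1847·0.382 + 0.1911·0.220 ≈ 0.36674... → 0.367.

0.367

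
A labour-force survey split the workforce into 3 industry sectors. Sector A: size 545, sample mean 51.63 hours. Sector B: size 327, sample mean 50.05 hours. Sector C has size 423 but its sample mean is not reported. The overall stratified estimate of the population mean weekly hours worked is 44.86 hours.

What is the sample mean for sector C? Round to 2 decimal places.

N = 545 + 327 + 423 = 1295.
Overall total = μ·N = 44.86·1295 = 58093.7.
Subtract the known strata: 545·51.63 + 327·50.05 = 44504.7.
Remaining total for sector C: 58093.7 − 44504.7 = 13589.
Divide by its size: 13589 / 423 = 32.1253... → 32.13.

32.13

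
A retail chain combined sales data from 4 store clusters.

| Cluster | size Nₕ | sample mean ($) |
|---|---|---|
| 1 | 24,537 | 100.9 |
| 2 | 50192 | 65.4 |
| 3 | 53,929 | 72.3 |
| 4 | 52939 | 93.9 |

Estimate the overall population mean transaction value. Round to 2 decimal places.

80.55

N = 181597; weights Wₕ = Nₕ/N = (0.1351, 0.2764, 0.2970, 0.2915).
x̄_st = Σ Wₕ·x̄ₕ = 0.1351·100.9 + 0.2764·65.4 + 0.2970·72.3 + 0.2915·93.9 ≈ 80.5541...
→ 80.55.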